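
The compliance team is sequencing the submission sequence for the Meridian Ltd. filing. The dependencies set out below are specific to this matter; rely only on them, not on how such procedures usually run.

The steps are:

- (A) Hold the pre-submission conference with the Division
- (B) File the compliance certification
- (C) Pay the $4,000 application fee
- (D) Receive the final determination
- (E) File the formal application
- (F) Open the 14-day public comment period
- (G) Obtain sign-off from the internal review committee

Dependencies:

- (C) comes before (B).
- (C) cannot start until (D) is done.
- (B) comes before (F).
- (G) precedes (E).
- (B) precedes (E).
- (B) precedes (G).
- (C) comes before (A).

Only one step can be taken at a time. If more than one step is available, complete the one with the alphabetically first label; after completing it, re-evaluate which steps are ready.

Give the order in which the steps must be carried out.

(D), (C), (A), (B), (F), (G), (E)

(D) has no prerequisites → (D) first.
(C) needed (D), now all done → (C).
(A) and (B) are both available; (A) has the earlier label → (A).
That leaves (B) as the only ready step → (B).
Ready: (F) and (G). (F) has the earlier label → (F).
(G) needed (B), now all done → (G).
Next only (E) has its prerequisites met → (E).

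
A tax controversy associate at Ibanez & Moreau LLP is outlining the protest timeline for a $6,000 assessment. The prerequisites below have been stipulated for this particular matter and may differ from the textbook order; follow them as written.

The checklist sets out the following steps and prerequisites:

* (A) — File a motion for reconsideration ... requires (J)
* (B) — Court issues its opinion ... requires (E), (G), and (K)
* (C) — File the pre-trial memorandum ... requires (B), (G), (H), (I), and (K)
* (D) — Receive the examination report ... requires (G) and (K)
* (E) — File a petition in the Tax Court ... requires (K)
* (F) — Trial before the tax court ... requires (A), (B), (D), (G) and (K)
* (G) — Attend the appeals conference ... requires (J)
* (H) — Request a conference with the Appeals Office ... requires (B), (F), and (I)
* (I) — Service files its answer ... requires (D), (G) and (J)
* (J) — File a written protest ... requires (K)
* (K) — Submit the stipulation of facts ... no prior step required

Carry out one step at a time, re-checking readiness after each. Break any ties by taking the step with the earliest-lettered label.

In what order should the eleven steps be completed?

(K) → (E) → (J) → (A) → (G) → (B) → (D) → (F) → (I) → (H) → (C)

(K) has no prerequisites → (K) first.
Now (E) and (J) have their prerequisites met. (E) has the earlier label, so (E) next.
Next only (J) has its prerequisites met → (J).
Now (A) and (G) have their prerequisites met. (A) has the earlier label, so (A) next.
(G) is the only step now ready → (G).
Now (B) and (D) have their prerequisites met. (B) has the earlier label, so (B) next.
(D) is the only step now ready → (D).
Ready: (F) and (I). (F) has the earlier label → (F).
That leaves (I) as the only ready step → (I).
Next only (H) has its prerequisites met → (H).
(C) needed (B), (G), (H), (I) and (K), now all done → (C).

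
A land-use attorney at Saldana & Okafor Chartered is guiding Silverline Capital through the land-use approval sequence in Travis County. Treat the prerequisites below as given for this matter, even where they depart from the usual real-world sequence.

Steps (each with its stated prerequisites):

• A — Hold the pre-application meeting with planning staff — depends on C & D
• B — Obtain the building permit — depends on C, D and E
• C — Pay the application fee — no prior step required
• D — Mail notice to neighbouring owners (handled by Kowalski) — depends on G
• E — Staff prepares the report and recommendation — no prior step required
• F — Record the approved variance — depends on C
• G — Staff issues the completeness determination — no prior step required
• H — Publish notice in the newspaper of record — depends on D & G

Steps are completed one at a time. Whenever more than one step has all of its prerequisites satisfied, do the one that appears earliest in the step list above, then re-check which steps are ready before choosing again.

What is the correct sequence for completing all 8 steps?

C, E, F, G, D, A, B, H

C, E and G have no prerequisites; C is listed earlier, so C is first.
F now also ready, so the ready set is {E, F, G}; E is listed earlier → E.
Ready: F and G. F is listed earlier → F.
Next only G has its prerequisites met → G.
D needed G, now all done → D.
Ready: A, B and H. A is listed earlier → A.
Ready: B and H. B is listed earlier → B.
H is the only step now ready → H.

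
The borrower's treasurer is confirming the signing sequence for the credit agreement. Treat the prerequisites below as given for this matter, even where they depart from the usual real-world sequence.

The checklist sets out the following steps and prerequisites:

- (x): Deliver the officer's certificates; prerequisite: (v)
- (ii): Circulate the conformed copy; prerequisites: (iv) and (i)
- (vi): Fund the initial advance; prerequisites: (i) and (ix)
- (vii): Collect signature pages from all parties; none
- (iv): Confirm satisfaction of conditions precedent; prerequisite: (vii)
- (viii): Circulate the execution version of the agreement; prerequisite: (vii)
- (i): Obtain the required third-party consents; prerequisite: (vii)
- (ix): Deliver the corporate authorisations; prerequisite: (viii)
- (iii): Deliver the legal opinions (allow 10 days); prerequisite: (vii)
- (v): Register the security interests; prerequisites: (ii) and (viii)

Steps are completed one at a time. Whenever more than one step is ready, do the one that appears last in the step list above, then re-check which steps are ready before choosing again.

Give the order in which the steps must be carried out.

Only (vii) has no prerequisites, so it is first.
Now (iii), (i), (viii) and (iv) have their prerequisites met. (iii) is listed later, so (iii) next.
Now (i), (viii) and (iv) have their prerequisites met. (i) is listed later, so (i) next.
Ready: (viii) and (iv). (viii) is listed later → (viii).
(ix) now also ready, so the ready set is {(ix), (iv)}; (ix) is listed later → (ix).
Now (iv) and (vi) have their prerequisites met. (iv) is listed later, so (iv) next.
Ready: (vi) and (ii). (vi) is listed later → (vi).
(ii) needed (i) and (iv), now all done → (ii).
(v) is the only step now ready → (v).
That leaves (x) as the only ready step → (x).

(vii), (iii), (i), (viii), (ix), (iv), (vi), (ii), (v), (x)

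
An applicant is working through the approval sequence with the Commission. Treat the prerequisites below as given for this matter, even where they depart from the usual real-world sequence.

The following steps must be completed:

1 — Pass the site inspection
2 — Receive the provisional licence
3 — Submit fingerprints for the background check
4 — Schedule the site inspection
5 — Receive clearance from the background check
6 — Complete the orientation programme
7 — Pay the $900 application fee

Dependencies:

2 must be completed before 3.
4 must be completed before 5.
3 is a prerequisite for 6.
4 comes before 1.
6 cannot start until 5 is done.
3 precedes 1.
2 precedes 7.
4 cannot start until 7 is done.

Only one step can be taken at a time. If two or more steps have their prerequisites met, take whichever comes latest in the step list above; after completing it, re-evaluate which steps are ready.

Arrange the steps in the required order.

2, 7, 4, 5, 3, 6, 1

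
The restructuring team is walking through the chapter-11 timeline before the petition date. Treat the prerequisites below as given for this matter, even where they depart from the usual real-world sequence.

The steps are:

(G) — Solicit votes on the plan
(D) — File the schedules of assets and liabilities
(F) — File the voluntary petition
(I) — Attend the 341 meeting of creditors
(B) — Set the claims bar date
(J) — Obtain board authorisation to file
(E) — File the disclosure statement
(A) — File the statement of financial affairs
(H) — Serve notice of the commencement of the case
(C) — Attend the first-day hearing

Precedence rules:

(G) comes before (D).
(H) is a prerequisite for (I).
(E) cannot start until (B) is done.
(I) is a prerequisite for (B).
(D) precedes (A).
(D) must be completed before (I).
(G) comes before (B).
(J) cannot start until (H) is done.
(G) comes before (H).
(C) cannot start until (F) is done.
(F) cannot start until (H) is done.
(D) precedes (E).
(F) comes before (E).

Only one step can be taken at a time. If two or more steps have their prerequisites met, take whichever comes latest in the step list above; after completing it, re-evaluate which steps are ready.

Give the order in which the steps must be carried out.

(G) is the only step with nothing outstanding, so it goes first.
Now (H) and (D) have their prerequisites met. (H) is listed later, so (H) next.
Now (J), (F) and (D) have their prerequisites met. (J) is listed later, so (J) next.
Now (F) and (D) have their prerequisites met. (F) is listed later, so (F) next.
(C) and (D) are both available; (C) is listed later → (C).
(D) needed (G), now all done → (D).
Now (A) and (I) have their prerequisites met. (A) is listed later, so (A) next.
(I) needed (H) and (D), now all done → (I).
(B) is the only step now ready → (B).
(E) needed (B), (F) and (D), now all done → (E).

(G), (H), (J), (F), (C), (D), (A), (I), (B), (E)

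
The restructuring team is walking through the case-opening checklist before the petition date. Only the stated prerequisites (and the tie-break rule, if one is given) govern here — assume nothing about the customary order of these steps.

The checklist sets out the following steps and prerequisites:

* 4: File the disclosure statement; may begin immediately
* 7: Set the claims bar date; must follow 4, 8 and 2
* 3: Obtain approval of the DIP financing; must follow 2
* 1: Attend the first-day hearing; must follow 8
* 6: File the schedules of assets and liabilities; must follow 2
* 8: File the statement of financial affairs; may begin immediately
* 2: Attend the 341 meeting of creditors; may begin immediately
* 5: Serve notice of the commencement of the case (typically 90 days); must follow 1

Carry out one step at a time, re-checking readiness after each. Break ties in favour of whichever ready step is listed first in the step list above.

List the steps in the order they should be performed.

4, 8, 1, 2, 7, 3, 6, 5

Nothing is required for 4, 8 and 2. 4 is listed earlier → 4 first.
Ready: 8 and 2. 8 is listed earlier → 8.
1 and 2 are both available; 1 is listed earlier → 1.
Ready: 2 and 5. 2 is listed earlier → 2.
Now 7, 3, 6 and 5 have their prerequisites met. 7 is listed earlier, so 7 next.
3, 6 and 5 are all available; 3 is listed earlier → 3.
6 and 5 are both available; 6 is listed earlier → 6.
5 is the only step now ready → 5.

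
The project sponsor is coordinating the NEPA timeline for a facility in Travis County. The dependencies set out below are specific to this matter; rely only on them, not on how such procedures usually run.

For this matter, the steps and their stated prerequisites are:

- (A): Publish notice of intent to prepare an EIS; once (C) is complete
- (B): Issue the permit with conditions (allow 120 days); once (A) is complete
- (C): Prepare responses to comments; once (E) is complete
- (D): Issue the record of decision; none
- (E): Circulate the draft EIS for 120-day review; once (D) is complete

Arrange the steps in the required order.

(D) has no prerequisites → (D) first.
(E) needed (D), now all done → (E).
Next only (C) has its prerequisites met → (C).
(A) needed (C), now all done → (A).
(B) needed (A), now all done → (B).

(D), (E), (C), (A), (B)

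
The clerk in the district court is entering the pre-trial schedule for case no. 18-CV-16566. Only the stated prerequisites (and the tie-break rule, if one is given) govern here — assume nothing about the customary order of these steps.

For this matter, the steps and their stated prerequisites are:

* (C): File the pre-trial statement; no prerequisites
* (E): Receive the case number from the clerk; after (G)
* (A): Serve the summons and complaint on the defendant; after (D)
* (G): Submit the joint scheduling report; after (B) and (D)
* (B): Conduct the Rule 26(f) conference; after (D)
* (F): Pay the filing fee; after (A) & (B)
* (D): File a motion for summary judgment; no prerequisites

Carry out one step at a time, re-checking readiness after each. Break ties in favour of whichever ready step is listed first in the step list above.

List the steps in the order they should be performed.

(C) and (D) have no prerequisites; (C) is listed earlier, so (C) is first.
(D) is the only step now ready → (D).
(A) and (B) are both available; (A) is listed earlier → (A).
Next only (B) has its prerequisites met → (B).
(G) and (F) are both available; (G) is listed earlier → (G).
(E) now also ready, so the ready set is {(E), (F)}; (E) is listed earlier → (E).
(F) is the only step now ready → (F).

(C), (D), (A), (B), (G), (E), (F)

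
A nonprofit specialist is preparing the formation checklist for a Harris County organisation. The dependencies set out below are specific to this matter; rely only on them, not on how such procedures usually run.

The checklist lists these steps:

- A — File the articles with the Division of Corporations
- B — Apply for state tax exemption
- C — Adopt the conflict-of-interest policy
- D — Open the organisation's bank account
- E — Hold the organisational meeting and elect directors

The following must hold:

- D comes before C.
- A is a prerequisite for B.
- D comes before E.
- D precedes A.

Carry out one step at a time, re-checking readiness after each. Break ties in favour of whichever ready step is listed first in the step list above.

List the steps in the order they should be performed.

D is the only step with nothing outstanding, so it goes first.
Now A, C and E have their prerequisites met. A is listed earlier, so A next.
Ready: B, C and E. B is listed earlier → B.
Ready: C and E. C is listed earlier → C.
E needed D, now all done → E.

D → A → B → C → E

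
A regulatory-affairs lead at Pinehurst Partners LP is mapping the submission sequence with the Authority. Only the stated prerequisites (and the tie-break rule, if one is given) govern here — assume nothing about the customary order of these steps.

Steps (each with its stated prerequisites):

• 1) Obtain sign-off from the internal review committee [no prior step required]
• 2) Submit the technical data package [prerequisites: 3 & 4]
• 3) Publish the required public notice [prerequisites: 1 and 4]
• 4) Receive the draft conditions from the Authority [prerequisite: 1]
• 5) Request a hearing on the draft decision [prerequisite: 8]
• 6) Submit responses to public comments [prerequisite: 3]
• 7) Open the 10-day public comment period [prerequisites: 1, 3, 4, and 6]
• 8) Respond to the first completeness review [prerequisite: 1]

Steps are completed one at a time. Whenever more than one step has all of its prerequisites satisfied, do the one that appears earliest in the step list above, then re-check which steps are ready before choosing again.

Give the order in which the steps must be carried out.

Only 1 has no prerequisites, so it is first.
Ready: 4 and 8. 4 is listed earlier → 4.
Ready: 3 and 8. 3 is listed earlier → 3.
2, 6 and 8 are all available; 2 is listed earlier → 2.
6 and 8 are both available; 6 is listed earlier → 6.
7 now also ready, so the ready set is {7, 8}; 7 is listed earlier → 7.
8 is the only step now ready → 8.
5 needed 8, now all done → 5.

1 4 3 2 6 7 8 5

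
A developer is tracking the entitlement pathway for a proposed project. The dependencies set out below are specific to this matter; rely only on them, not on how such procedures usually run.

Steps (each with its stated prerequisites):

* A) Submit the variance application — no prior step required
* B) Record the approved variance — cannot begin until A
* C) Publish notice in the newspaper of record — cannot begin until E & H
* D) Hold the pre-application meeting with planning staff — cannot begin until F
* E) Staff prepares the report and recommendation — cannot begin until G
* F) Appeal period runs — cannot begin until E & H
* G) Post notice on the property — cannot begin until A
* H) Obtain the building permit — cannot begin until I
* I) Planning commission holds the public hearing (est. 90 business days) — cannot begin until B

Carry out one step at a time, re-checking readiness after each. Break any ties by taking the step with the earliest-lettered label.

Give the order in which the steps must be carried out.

Only A has no prerequisites, so it is first.
Ready: B and G. B has the earlier label → B.
Ready: G and I. G has the earlier label → G.
Now E and I have their prerequisites met. E has the earlier label, so E next.
Next only I has its prerequisites met → I.
That leaves H as the only ready step → H.
Now C and F have their prerequisites met. C has the earlier label, so C next.
Next only F has its prerequisites met → F.
That leaves D as the only ready step → D.

A → B → G → E → I → H → C → F → D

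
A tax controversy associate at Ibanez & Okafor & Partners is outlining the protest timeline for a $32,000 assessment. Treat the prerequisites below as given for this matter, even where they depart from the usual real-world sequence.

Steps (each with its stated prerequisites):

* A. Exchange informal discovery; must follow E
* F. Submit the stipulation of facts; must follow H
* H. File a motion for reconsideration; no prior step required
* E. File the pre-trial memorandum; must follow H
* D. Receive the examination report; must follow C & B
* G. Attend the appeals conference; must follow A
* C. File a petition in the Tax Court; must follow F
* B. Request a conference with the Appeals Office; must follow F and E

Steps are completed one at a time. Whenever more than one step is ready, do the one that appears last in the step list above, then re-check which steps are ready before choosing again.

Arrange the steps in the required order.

H, E, F, B, C, D, A, G

H has no prerequisites → H first.
Now E and F have their prerequisites met. E is listed later, so E next.
Now F and A have their prerequisites met. F is listed later, so F next.
B and C now also ready, so the ready set is {B, C, A}; B is listed later → B.
Now C and A have their prerequisites met. C is listed later, so C next.
D and A are both available; D is listed later → D.
A is the only step now ready → A.
G needed A, now all done → G.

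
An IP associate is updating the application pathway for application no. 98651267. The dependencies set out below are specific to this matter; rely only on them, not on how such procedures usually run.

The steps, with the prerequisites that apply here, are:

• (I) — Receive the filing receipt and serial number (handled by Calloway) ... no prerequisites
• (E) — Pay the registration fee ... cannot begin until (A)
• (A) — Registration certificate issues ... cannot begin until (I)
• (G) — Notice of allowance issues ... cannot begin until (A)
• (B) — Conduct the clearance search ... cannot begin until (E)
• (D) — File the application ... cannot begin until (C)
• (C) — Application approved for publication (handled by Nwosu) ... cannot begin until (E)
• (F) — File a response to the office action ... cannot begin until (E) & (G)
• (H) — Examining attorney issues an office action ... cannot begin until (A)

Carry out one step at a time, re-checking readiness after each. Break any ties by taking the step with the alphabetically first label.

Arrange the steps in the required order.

Only (I) has no prerequisites, so it is first.
(A) is the only step now ready → (A).
Ready: (E), (G) and (H). (E) has the earlier label → (E).
(B) and (C) now also ready, so the ready set is {(B), (C), (G), (H)}; (B) has the earlier label → (B).
Ready: (C), (G) and (H). (C) has the earlier label → (C).
(D) now also ready, so the ready set is {(D), (G), (H)}; (D) has the earlier label → (D).
Ready: (G) and (H). (G) has the earlier label → (G).
(F) now also ready, so the ready set is {(F), (H)}; (F) has the earlier label → (F).
(H) needed (A), now all done → (H).

(I), (A), (E), (B), (C), (D), (G), (F), (H)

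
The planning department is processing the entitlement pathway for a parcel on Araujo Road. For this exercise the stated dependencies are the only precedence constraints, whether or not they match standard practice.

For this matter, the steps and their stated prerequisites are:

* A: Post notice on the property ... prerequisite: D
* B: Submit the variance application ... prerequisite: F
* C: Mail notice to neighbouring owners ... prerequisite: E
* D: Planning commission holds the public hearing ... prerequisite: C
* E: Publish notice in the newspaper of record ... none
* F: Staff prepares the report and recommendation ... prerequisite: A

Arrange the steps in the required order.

E is the only step with nothing outstanding, so it goes first.
C needed E, now all done → C.
D needed C, now all done → D.
Next only A has its prerequisites met → A.
That leaves F as the only ready step → F.
Next only B has its prerequisites met → B.

E, C, D, A, F, B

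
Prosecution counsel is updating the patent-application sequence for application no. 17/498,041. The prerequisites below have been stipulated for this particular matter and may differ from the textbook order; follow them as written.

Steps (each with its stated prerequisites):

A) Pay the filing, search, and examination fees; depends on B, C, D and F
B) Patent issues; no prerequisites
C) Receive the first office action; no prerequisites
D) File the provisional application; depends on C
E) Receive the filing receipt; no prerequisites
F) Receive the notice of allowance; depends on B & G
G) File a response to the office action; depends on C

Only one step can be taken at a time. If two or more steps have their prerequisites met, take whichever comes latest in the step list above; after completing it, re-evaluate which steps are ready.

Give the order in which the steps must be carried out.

E, C, G, D, B, F, A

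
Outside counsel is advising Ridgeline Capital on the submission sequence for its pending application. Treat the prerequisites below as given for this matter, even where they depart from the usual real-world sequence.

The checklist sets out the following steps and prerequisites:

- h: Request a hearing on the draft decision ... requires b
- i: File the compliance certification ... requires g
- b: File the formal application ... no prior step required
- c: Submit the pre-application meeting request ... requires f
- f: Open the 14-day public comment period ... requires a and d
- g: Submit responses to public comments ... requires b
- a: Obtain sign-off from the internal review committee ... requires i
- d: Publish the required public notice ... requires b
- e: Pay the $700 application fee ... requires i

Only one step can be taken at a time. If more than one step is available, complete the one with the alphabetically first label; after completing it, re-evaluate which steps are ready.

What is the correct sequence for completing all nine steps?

Only b has no prerequisites, so it is first.
Now d, g and h have their prerequisites met. d has the earlier label, so d next.
Ready: g and h. g has the earlier label → g.
i now also ready, so the ready set is {h, i}; h has the earlier label → h.
i needed g, now all done → i.
Ready: a and e. a has the earlier label → a.
f now also ready, so the ready set is {e, f}; e has the earlier label → e.
f needed a and d, now all done → f.
Next only c has its prerequisites met → c.

b d g h i a e f c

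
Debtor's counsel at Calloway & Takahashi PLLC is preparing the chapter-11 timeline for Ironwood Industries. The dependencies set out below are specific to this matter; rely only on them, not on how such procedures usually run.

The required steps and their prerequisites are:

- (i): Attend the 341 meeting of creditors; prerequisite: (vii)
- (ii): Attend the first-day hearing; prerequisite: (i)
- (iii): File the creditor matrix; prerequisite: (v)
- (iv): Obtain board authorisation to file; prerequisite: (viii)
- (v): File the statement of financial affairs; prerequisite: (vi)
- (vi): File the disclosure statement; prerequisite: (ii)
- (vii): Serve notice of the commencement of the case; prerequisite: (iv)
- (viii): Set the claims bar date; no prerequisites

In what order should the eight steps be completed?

(viii), (iv), (vii), (i), (ii), (vi), (v), (iii)

Only (viii) has no prerequisites, so it is first.
(iv) needed (viii), now all done → (iv).
(vii) is the only step now ready → (vii).
Next only (i) has its prerequisites met → (i).
(ii) needed (i), now all done → (ii).
(vi) needed (ii), now all done → (vi).
That leaves (v) as the only ready step → (v).
(iii) is the only step now ready → (iii).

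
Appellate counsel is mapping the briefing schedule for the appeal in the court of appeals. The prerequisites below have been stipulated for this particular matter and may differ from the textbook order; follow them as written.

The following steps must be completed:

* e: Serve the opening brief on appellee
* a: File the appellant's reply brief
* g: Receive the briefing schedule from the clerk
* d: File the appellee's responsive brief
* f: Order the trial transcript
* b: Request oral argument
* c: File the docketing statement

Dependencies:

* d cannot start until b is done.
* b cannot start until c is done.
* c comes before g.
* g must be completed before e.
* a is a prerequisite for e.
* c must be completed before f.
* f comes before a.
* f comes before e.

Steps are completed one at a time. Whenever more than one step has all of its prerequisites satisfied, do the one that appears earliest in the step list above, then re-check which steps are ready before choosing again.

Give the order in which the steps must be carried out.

c, g, f, a, e, b, d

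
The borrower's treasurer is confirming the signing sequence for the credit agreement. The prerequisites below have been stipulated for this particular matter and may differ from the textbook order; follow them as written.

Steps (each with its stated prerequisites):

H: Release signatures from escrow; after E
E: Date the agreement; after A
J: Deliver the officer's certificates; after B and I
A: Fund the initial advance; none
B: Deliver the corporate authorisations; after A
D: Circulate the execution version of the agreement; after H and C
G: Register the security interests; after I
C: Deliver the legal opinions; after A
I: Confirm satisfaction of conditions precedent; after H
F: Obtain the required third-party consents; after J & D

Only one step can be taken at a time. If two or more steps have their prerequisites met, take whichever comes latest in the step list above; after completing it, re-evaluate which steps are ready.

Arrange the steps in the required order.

A is the only step with nothing outstanding, so it goes first.
Now C, B and E have their prerequisites met. C is listed later, so C next.
Now B and E have their prerequisites met. B is listed later, so B next.
E needed A, now all done → E.
H is the only step now ready → H.
I and D are both available; I is listed later → I.
G and J now also ready, so the ready set is {G, D, J}; G is listed later → G.
Now D and J have their prerequisites met. D is listed later, so D next.
J needed I and B, now all done → J.
F is the only step now ready → F.

A, C, B, E, H, I, G, D, J, F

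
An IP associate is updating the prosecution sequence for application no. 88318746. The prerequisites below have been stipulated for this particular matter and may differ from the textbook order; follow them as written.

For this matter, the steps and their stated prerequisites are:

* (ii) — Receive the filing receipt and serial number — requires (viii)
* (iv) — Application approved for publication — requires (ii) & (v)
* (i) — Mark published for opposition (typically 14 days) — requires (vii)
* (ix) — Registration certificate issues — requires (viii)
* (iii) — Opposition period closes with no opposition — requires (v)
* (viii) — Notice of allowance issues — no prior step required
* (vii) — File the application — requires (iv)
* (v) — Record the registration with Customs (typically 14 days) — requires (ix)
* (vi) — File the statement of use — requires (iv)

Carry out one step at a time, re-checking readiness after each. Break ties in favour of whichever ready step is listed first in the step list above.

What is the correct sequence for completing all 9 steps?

(viii), (ii), (ix), (v), (iv), (iii), (vii), (i), (vi)

Only (viii) has no prerequisites, so it is first.
(ii) and (ix) are both available; (ii) is listed earlier → (ii).
(ix) needed (viii), now all done → (ix).
(v) is the only step now ready → (v).
Now (iv) and (iii) have their prerequisites met. (iv) is listed earlier, so (iv) next.
(vii) and (vi) now also ready, so the ready set is {(iii), (vii), (vi)}; (iii) is listed earlier → (iii).
Now (vii) and (vi) have their prerequisites met. (vii) is listed earlier, so (vii) next.
(i) now also ready, so the ready set is {(i), (vi)}; (i) is listed earlier → (i).
(vi) needed (iv), now all done → (vi).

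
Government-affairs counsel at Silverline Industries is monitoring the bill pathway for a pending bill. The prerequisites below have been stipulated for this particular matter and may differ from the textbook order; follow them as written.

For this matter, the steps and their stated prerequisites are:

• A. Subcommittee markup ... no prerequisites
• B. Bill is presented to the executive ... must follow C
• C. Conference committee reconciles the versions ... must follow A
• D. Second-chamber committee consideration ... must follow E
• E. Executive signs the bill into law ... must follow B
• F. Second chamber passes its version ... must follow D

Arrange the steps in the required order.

A, C, B, E, D, F

A has no prerequisites → A first.
Next only C has its prerequisites met → C.
B needed C, now all done → B.
E needed B, now all done → E.
Next only D has its prerequisites met → D.
F needed D, now all done → F.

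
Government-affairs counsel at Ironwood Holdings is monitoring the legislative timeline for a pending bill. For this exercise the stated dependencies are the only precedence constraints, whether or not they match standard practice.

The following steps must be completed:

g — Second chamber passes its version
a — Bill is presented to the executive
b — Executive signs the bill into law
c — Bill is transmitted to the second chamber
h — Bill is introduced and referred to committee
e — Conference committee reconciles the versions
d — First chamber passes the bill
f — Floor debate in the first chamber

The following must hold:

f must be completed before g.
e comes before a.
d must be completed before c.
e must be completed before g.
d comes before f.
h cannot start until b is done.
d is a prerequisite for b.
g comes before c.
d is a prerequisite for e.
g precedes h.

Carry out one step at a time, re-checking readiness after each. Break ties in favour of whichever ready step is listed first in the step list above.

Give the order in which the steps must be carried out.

d, b, e, a, f, g, c, h

d has no prerequisites → d first.
Now b, e and f have their prerequisites met. b is listed earlier, so b next.
Now e and f have their prerequisites met. e is listed earlier, so e next.
a and f are both available; a is listed earlier → a.
f is the only step now ready → f.
Next only g has its prerequisites met → g.
Ready: c and h. c is listed earlier → c.
h is the only step now ready → h.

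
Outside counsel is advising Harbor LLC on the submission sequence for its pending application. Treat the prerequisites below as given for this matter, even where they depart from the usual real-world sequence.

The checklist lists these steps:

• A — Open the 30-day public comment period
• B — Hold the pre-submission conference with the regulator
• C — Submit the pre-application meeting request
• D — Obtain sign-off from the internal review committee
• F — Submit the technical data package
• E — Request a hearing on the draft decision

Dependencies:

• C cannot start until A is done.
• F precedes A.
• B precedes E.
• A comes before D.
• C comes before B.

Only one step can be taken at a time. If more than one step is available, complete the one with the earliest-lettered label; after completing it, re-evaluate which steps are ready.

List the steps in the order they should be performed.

F, A, C, B, D, E

Only F has no prerequisites, so it is first.
A needed F, now all done → A.
Now C and D have their prerequisites met. C has the earlier label, so C next.
Ready: B and D. B has the earlier label → B.
E now also ready, so the ready set is {D, E}; D has the earlier label → D.
E needed B, now all done → E.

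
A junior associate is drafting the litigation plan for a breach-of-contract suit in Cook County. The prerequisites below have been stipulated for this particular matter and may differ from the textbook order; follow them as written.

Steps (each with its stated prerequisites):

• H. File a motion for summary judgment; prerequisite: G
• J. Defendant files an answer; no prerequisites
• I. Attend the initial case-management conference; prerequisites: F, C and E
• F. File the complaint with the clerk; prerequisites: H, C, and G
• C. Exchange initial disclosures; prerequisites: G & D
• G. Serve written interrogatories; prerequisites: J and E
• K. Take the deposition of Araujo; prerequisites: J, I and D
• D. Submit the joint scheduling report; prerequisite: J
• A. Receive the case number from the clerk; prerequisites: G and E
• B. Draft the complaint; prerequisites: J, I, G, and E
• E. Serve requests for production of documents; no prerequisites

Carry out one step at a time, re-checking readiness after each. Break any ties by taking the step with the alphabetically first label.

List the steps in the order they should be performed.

E, J, D, G, A, C, H, F, I, B, K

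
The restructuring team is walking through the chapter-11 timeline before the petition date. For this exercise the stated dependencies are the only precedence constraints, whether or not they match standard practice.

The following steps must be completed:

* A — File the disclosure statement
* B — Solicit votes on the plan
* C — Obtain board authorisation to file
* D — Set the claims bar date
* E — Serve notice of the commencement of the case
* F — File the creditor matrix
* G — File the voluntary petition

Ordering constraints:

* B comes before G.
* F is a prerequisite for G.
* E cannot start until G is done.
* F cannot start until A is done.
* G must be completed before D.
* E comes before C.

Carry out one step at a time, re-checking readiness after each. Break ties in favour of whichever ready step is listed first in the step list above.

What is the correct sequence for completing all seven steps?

A → B → F → G → D → E → C

A and B have no prerequisites; A is listed earlier, so A is first.
Now B and F have their prerequisites met. B is listed earlier, so B next.
That leaves F as the only ready step → F.
G needed B and F, now all done → G.
Ready: D and E. D is listed earlier → D.
E is the only step now ready → E.
That leaves C as the only ready step → C.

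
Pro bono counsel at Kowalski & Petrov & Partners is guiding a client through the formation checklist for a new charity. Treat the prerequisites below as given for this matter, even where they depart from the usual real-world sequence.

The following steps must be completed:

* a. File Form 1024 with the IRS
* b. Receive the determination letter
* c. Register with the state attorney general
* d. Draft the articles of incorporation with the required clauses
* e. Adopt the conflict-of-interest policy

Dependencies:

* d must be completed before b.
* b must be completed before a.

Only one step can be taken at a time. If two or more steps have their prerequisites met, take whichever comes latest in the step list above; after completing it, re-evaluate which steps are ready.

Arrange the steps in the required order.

e d c b a

e, d and c have no prerequisites; e is listed later, so e is first.
Now d and c have their prerequisites met. d is listed later, so d next.
c and b are both available; c is listed later → c.
b needed d, now all done → b.
a needed b, now all done → a.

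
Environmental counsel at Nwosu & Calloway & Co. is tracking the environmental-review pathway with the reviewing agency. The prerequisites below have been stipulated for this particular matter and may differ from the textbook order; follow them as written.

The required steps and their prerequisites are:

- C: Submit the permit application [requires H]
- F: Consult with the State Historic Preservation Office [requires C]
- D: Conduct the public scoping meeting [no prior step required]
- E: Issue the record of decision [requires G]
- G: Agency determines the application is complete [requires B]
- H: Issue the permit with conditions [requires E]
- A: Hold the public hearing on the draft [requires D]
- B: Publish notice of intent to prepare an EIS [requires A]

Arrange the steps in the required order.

D, A, B, G, E, H, C, F

D has no prerequisites → D first.
That leaves A as the only ready step → A.
B needed A, now all done → B.
Next only G has its prerequisites met → G.
E needed G, now all done → E.
Next only H has its prerequisites met → H.
That leaves C as the only ready step → C.
F is the only step now ready → F.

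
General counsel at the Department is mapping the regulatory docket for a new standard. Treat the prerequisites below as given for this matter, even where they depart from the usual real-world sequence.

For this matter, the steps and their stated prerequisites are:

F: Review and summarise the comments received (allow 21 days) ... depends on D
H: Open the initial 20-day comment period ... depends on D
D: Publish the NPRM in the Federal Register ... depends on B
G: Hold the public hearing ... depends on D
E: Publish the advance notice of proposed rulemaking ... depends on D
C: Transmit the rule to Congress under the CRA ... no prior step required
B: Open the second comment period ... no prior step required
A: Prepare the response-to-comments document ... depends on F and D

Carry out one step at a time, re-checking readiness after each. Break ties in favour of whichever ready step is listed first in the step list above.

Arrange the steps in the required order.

C, B, D, F, H, G, E, A

C and B have no prerequisites; C is listed earlier, so C is first.
Next only B has its prerequisites met → B.
D needed B, now all done → D.
Now F, H, G and E have their prerequisites met. F is listed earlier, so F next.
A now also ready, so the ready set is {H, G, E, A}; H is listed earlier → H.
G, E and A are all available; G is listed earlier → G.
Ready: E and A. E is listed earlier → E.
A needed F and D, now all done → A.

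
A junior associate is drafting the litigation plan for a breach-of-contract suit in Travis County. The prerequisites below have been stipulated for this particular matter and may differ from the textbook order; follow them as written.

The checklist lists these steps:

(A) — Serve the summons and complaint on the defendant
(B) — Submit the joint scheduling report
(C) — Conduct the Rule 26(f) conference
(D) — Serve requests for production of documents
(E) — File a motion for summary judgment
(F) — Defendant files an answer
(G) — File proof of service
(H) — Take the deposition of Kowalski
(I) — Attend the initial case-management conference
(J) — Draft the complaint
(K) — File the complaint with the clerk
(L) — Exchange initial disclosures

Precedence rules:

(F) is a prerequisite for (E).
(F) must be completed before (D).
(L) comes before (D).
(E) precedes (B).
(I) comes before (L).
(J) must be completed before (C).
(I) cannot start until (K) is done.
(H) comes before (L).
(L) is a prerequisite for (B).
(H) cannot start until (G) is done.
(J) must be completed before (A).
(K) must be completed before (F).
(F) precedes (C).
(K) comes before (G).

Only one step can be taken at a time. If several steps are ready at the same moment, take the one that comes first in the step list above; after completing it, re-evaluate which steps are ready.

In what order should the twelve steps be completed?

(J) → (A) → (K) → (F) → (C) → (E) → (G) → (H) → (I) → (L) → (B) → (D)

(J) and (K) have no prerequisites; (J) is listed earlier, so (J) is first.
Now (A) and (K) have their prerequisites met. (A) is listed earlier, so (A) next.
Next only (K) has its prerequisites met → (K).
(F), (G) and (I) are all available; (F) is listed earlier → (F).
(C), (E), (G) and (I) are all available; (C) is listed earlier → (C).
Ready: (E), (G) and (I). (E) is listed earlier → (E).
(G) and (I) are both available; (G) is listed earlier → (G).
Ready: (H) and (I). (H) is listed earlier → (H).
(I) needed (K), now all done → (I).
(L) needed (H) and (I), now all done → (L).
(B) and (D) are both available; (B) is listed earlier → (B).
That leaves (D) as the only ready step → (D).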